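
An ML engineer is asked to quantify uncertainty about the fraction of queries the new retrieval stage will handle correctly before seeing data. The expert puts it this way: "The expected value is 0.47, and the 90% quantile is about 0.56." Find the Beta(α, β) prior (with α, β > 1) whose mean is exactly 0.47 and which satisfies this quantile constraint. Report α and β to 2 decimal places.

α ≈ 23.72, β ≈ 26.75

With mean 0.47 fixed, write α = 0.47s, β = 0.53s where s = α+β.
Need P(θ < 0.56) = 0.9 under Beta(0.47s, 0.53s). Normal approximation: (q−m)/√(m(1−m)/s) ≈ z_{0.9} = 1.28, so s ≈ 0.47·0.53·(1.28)²/(0.56−0.47)² = 50.5.
At s = 50.5: P(θ<0.56) ≈ 0.900. Adjusting to match 0.9 gives s ≈ 50.47.
So α = 0.47·50.47 ≈ 23.72, β = 0.53·50.47 ≈ 26.75.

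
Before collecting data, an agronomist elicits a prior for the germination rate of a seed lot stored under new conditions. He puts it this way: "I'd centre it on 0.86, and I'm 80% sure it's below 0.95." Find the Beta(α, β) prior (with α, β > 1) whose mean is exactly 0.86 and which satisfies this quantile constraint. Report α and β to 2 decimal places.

α ≈ 8.81, β ≈ 1.43

With mean 0.86 fixed, write α = 0.86s, β = 0.14s where s = α+β.
Need P(θ < 0.95) = 0.8 under Beta(0.86s, 0.14s). Normal approximation: (q−m)/√(m(1−m)/s) ≈ z_{0.8} = 0.842, so s ≈ 0.86·0.14·(0.842)²/(0.95−0.86)² = 10.5.
At s = 10.5: P(θ<0.95) ≈ 0.805. Adjusting to match 0.8 gives s ≈ 10.24.
So α = 0.86·10.24 ≈ 8.81, β = 0.14·10.24 ≈ 1.43.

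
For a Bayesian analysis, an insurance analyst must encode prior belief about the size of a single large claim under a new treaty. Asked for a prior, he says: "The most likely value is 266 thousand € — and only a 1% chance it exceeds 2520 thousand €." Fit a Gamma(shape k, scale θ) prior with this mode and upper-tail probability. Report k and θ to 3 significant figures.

Gamma(k,θ) with k>1 has mode (k−1)θ, so θ = 266/(k−1).
Need P(X < 2520) = 0.99 with θ tied to k this way. Start at k = 2, θ = 266: P(X<2520) ≈ 0.999.
Too high — lower k to spread out. Iterating converges to k ≈ 1.63.
Then θ = 266/(1.63−1) ≈ 426.

k ≈ 1.63, θ ≈ 426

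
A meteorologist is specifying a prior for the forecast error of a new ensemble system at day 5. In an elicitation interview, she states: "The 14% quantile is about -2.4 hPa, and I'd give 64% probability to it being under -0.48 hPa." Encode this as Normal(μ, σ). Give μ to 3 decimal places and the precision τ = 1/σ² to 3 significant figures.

For Normal(μ,σ), the p-quantile is μ + z_p·σ. Here z_{0.14} = -1.08, z_{0.64} = 0.3585.
So -2.4 = μ − 1.08σ and -0.48 = μ + 0.3585σ.
Subtracting: σ = (-0.48 − -2.4)/(0.3585 − (-1.08)) = 1.334.
Then μ = -2.4 − (-1.08)·1.334 = -0.958.
Precision τ = 1/σ² = 1/1.334² = 0.562.

μ = -0.958, τ = 0.562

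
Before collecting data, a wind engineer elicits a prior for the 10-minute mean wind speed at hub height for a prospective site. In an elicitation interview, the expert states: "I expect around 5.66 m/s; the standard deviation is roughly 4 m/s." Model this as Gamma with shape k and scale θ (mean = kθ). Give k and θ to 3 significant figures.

For Gamma(k, scale θ): mean = kθ, variance = kθ², so CV = 1/√k.
CV = SD/mean = 4/5.66 = 0.7067, hence k = 1/CV² = 2.
Then θ = mean/k = 5.66/2 = 2.83.

k ≈ 2, θ ≈ 2.83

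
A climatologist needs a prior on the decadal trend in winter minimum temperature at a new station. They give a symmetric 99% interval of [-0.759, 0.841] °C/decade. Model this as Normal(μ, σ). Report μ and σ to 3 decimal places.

μ = 0.041, σ = 0.311

A symmetric 99% interval runs μ ± z·σ with z = 2.576.
Half-width = 0.8, so σ = 0.8/2.576 = 0.311.
μ is the interval midpoint, 0.041.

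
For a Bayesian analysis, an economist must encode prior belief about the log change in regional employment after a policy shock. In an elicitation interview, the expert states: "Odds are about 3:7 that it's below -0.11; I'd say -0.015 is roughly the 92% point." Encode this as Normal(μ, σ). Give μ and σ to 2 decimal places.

The p-quantile of Normal(μ,σ) is μ + z_p·σ, with z_{0.3} = -0.5244 and z_{0.92} = 1.405.
Eliminate σ: μ = (z₂·x₁ − z₁·x₂)/(z₂ − z₁) = (1.405·-0.11 − (-0.5244)·-0.015)/1.929 = -0.08.
Then σ = (x₂ − x₁)/(z₂ − z₁) = (-0.015 − -0.11)/1.929 = 0.05.

μ = -0.08, σ = 0.05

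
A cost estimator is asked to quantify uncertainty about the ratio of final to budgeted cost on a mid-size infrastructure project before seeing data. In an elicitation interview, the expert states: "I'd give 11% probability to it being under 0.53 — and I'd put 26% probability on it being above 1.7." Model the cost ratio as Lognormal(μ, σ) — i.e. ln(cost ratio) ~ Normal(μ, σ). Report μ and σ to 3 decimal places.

μ ≈ 0.130, σ ≈ 0.623

If T ~ Lognormal(μ,σ) then ln T ~ Normal(μ,σ), so the p-quantile of ln T is μ + z_p·σ.
ln(0.53) = -0.6349 and ln(1.7) = 0.5306; z_{0.11} = -1.227, z_{0.74} = 0.6433.
σ = (0.5306 − -0.6349)/(0.6433 − (-1.227)) = 0.623.
μ = -0.6349 − (-1.227)·0.623 = 0.130.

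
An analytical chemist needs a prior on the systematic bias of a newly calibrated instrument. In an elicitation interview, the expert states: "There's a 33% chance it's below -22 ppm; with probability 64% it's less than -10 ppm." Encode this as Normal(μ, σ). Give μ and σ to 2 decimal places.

The p-quantile of Normal(μ,σ) is μ + z_p·σ, with z_{0.33} = -0.4399 and z_{0.64} = 0.3585.
Eliminate σ: μ = (z₂·x₁ − z₁·x₂)/(z₂ − z₁) = (0.3585·-22 − (-0.4399)·-10)/0.7984 = -15.39.
Then σ = (x₂ − x₁)/(z₂ − z₁) = (-10 − -22)/0.7984 = 15.03.

μ = -15.39, σ = 15.03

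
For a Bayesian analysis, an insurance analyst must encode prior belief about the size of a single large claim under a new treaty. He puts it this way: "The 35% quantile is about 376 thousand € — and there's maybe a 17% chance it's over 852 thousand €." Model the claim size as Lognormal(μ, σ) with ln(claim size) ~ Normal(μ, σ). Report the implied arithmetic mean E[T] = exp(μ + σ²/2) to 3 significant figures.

If T ~ Lognormal(μ,σ) then ln T ~ Normal(μ,σ), so the p-quantile of ln T is μ + z_p·σ.
ln(376) = 5.93 and ln(852) = 6.748; z_{0.35} = -0.3853, z_{0.83} = 0.9542.
σ = (6.748 − 5.93)/(0.9542 − (-0.3853)) = 0.611.
μ = 5.93 − (-0.3853)·0.611 = 6.165.
E[T] = exp(μ + σ²/2) = exp(6.165 + 0.1865) = 573 thousand €.

E[T] ≈ 573 thousand €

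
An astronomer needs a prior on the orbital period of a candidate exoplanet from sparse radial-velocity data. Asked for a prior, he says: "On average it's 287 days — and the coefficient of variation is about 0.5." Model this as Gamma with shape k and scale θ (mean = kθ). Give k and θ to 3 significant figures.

k ≈ 4, θ ≈ 71.8

For Gamma(k, scale θ): mean = kθ, variance = kθ², so CV = 1/√k.
CV = 0.5, hence k = 1/CV² = 4.
Then θ = mean/k = 287/4 = 71.8.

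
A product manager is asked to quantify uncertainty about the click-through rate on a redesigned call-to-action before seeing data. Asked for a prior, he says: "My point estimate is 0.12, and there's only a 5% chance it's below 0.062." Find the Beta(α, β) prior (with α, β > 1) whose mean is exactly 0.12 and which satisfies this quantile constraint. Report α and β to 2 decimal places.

With mean 0.12 fixed, write α = 0.12s, β = 0.88s where s = α+β.
Need P(θ < 0.062) = 0.05 under Beta(0.12s, 0.88s). Normal approximation: (q−m)/√(m(1−m)/s) ≈ z_{0.05} = -1.64, so s ≈ 0.12·0.88·(-1.64)²/(0.062−0.12)² = 84.9.
At s = 84.9: P(θ<0.062) ≈ 0.030. Adjusting to match 0.05 gives s ≈ 66.43.
So α = 0.12·66.43 ≈ 7.97, β = 0.88·66.43 ≈ 58.46.

α ≈ 7.97, β ≈ 58.46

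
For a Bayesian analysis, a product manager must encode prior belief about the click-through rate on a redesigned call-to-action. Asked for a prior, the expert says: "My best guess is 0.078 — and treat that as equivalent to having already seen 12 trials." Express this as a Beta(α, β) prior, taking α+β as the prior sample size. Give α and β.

α = 0.936, β = 11.064

Under the effective-sample-size interpretation, Beta(α, β) has prior mean α/(α+β) and prior sample size α+β.
So α+β = 12 and α/(α+β) = 0.078, giving α = 0.078·12 = 0.936 and β = 12 − 0.936 = 11.064.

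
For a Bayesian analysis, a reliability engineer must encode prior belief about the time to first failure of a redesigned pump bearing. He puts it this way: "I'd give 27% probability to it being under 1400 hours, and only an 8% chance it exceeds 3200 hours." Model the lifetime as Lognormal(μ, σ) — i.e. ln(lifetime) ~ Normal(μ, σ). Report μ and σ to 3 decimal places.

μ ≈ 7.495, σ ≈ 0.410

If T ~ Lognormal(μ,σ) then ln T ~ Normal(μ,σ), so the p-quantile of ln T is μ + z_p·σ.
ln(1400) = 7.244 and ln(3200) = 8.071; z_{0.27} = -0.6128, z_{0.92} = 1.405.
σ = (8.071 − 7.244)/(1.405 − (-0.6128)) = 0.410.
μ = 7.244 − (-0.6128)·0.410 = 7.495.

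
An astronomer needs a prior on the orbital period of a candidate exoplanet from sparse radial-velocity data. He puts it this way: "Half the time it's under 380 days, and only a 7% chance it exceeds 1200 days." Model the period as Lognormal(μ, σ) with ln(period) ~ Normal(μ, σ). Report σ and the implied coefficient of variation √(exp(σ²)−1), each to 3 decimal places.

σ ≈ 0.779, CV ≈ 0.914

If T ~ Lognormal(μ,σ) then ln T ~ Normal(μ,σ), so the p-quantile of ln T is μ + z_p·σ.
ln(380) = 5.94 and ln(1200) = 7.09; z_{0.5} = 0, z_{0.93} = 1.476.
σ = (7.09 − 5.94)/(1.476 − (0)) = 0.779.
μ = 5.94 − (0)·0.779 = 5.940.
CV = √(exp(σ²)−1) = √(exp(0.6071)−1) = 0.914.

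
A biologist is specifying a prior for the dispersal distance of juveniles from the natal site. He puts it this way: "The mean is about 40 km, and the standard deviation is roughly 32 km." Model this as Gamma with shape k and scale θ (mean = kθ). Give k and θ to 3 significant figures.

For Gamma(k, scale θ): mean = kθ, variance = kθ², so CV = 1/√k.
CV = SD/mean = 32/40 = 0.8, hence k = 1/CV² = 1.56.
Then θ = mean/k = 40/1.56 = 25.6.

k ≈ 1.56, θ ≈ 25.6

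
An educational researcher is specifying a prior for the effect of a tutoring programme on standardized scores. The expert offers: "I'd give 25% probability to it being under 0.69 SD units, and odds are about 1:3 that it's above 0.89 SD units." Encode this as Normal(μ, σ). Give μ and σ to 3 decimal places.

The p-quantile of Normal(μ,σ) is μ + z_p·σ, with z_{0.25} = -0.6745 and z_{0.75} = 0.6745.
Eliminate σ: μ = (z₂·x₁ − z₁·x₂)/(z₂ − z₁) = (0.6745·0.69 − (-0.6745)·0.89)/1.349 = 0.790.
Then σ = (x₂ − x₁)/(z₂ − z₁) = (0.89 − 0.69)/1.349 = 0.148.

μ = 0.790, σ = 0.148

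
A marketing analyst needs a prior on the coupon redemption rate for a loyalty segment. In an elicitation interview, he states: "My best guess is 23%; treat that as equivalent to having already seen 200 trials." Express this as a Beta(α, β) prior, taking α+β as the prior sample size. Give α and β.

α = 46, β = 154

Under the effective-sample-size interpretation, Beta(α, β) has prior mean α/(α+β) and prior sample size α+β.
So α+β = 200 and α/(α+β) = 0.23, giving α = 0.23·200 = 46 and β = 200 − 46 = 154.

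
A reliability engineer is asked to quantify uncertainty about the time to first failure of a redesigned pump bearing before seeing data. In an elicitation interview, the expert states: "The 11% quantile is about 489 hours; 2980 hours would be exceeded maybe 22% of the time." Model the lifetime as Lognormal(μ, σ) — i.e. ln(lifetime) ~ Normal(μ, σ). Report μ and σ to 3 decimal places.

μ ≈ 7.301, σ ≈ 0.904

If T ~ Lognormal(μ,σ) then ln T ~ Normal(μ,σ), so the p-quantile of ln T is μ + z_p·σ.
ln(489) = 6.192 and ln(2980) = 8; z_{0.11} = -1.227, z_{0.78} = 0.7722.
σ = (8 − 6.192)/(0.7722 − (-1.227)) = 0.904.
μ = 6.192 − (-1.227)·0.904 = 7.301.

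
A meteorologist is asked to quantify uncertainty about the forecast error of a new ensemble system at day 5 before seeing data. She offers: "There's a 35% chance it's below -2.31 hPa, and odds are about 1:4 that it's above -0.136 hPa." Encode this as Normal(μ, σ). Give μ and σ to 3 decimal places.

The p-quantile of Normal(μ,σ) is μ + z_p·σ, with z_{0.35} = -0.3853 and z_{0.8} = 0.8416.
Eliminate σ: μ = (z₂·x₁ − z₁·x₂)/(z₂ − z₁) = (0.8416·-2.31 − (-0.3853)·-0.136)/1.227 = -1.627.
Then σ = (x₂ − x₁)/(z₂ − z₁) = (-0.136 − -2.31)/1.227 = 1.772.

μ = -1.627, σ = 1.772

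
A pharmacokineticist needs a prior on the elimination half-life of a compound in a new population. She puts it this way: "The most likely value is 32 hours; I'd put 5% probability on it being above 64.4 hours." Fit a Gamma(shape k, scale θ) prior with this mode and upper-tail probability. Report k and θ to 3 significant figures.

k ≈ 6.66, θ ≈ 5.65

Gamma(k,θ) with k>1 has mode (k−1)θ, so θ = 32/(k−1).
Need P(X < 64.4) = 0.95 with θ tied to k this way. Start at k = 2, θ = 32: P(X<64.4) ≈ 0.597.
Too low — raise k to concentrate. Iterating converges to k ≈ 6.66.
Then θ = 32/(6.66−1) ≈ 5.65.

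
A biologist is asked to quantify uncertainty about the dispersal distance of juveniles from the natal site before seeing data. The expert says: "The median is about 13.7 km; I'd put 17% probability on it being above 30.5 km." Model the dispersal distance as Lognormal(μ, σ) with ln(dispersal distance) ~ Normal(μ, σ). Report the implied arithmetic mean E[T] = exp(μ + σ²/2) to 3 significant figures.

If T ~ Lognormal(μ,σ) then ln T ~ Normal(μ,σ), so the p-quantile of ln T is μ + z_p·σ.
ln(13.7) = 2.617 and ln(30.5) = 3.418; z_{0.5} = 0, z_{0.83} = 0.9542.
σ = (3.418 − 2.617)/(0.9542 − (0)) = 0.839.
μ = 2.617 − (0)·0.839 = 2.617.
E[T] = exp(μ + σ²/2) = exp(2.617 + 0.3518) = 19.5 km.

E[T] ≈ 19.5 km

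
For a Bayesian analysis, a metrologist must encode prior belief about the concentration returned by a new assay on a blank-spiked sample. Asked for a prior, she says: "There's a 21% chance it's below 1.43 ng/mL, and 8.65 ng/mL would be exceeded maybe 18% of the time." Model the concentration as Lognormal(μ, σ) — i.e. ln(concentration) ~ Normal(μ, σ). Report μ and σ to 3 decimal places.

μ ≈ 1.201, σ ≈ 1.045

If T ~ Lognormal(μ,σ) then ln T ~ Normal(μ,σ), so the p-quantile of ln T is μ + z_p·σ.
ln(1.43) = 0.3577 and ln(8.65) = 2.158; z_{0.21} = -0.8064, z_{0.82} = 0.9154.
σ = (2.158 − 0.3577)/(0.9154 − (-0.8064)) = 1.045.
μ = 0.3577 − (-0.8064)·1.045 = 1.201.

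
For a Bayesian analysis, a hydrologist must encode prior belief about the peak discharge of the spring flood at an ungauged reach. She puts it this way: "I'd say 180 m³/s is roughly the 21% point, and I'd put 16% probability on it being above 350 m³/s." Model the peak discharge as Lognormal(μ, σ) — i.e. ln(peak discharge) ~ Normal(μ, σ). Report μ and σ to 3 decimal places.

If T ~ Lognormal(μ,σ) then ln T ~ Normal(μ,σ), so the p-quantile of ln T is μ + z_p·σ.
ln(180) = 5.193 and ln(350) = 5.858; z_{0.21} = -0.8064, z_{0.84} = 0.9945.
σ = (5.858 − 5.193)/(0.9945 − (-0.8064)) = 0.369.
μ = 5.193 − (-0.8064)·0.369 = 5.491.

μ ≈ 5.491, σ ≈ 0.369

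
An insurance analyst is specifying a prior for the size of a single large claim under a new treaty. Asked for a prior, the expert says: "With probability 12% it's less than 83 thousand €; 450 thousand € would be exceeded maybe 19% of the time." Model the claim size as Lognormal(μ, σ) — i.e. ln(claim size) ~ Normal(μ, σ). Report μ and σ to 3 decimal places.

If T ~ Lognormal(μ,σ) then ln T ~ Normal(μ,σ), so the p-quantile of ln T is μ + z_p·σ.
ln(83) = 4.419 and ln(450) = 6.109; z_{0.12} = -1.175, z_{0.81} = 0.8779.
σ = (6.109 − 4.419)/(0.8779 − (-1.175)) = 0.823.
μ = 4.419 − (-1.175)·0.823 = 5.386.

μ ≈ 5.386, σ ≈ 0.823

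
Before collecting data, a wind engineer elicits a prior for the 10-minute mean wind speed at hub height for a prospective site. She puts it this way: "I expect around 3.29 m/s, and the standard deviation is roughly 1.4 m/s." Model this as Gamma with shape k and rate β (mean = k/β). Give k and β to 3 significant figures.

k ≈ 5.52, β ≈ 1.68

For Gamma(k, rate β): mean = k/β, variance = k/β², so CV = 1/√k.
CV = SD/mean = 1.4/3.29 = 0.4255, hence k = 1/CV² = 5.52.
Then β = k/mean = 5.52/3.29 = 1.68.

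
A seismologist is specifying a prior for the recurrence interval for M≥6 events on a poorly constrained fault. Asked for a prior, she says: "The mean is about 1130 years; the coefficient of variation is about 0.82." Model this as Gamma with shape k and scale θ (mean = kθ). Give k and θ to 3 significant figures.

k ≈ 1.49, θ ≈ 760

For Gamma(k, scale θ): mean = kθ, variance = kθ², so CV = 1/√k.
CV = 0.82, hence k = 1/CV² = 1.49.
Then θ = mean/k = 1130/1.49 = 760.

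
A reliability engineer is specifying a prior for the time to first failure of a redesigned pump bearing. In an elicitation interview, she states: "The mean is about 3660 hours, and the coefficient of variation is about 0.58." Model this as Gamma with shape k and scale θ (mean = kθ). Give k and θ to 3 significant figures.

k ≈ 2.97, θ ≈ 1230

For Gamma(k, scale θ): mean = kθ, variance = kθ², so CV = 1/√k.
CV = 0.58, hence k = 1/CV² = 2.97.
Then θ = mean/k = 3660/2.97 = 1230.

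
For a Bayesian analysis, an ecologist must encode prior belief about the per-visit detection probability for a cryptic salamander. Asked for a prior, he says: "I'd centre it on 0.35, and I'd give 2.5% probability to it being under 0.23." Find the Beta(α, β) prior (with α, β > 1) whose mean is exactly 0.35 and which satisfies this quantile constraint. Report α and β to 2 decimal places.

With mean 0.35 fixed, write α = 0.35s, β = 0.65s where s = α+β.
Need P(θ < 0.23) = 0.025 under Beta(0.35s, 0.65s). Normal approximation: (q−m)/√(m(1−m)/s) ≈ z_{0.025} = -1.96, so s ≈ 0.35·0.65·(-1.96)²/(0.23−0.35)² = 60.7.
At s = 60.7: P(θ<0.23) ≈ 0.019. Adjusting to match 0.025 gives s ≈ 54.20.
So α = 0.35·54.20 ≈ 18.97, β = 0.65·54.20 ≈ 35.23.

α ≈ 18.97, β ≈ 35.23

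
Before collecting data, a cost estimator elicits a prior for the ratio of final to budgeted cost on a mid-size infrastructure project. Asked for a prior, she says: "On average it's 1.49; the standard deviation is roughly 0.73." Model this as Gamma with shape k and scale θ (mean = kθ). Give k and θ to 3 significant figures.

k ≈ 4.17, θ ≈ 0.358

For Gamma(k, scale θ): mean = kθ, variance = kθ², so CV = 1/√k.
CV = SD/mean = 0.73/1.49 = 0.4899, hence k = 1/CV² = 4.17.
Then θ = mean/k = 1.49/4.17 = 0.358.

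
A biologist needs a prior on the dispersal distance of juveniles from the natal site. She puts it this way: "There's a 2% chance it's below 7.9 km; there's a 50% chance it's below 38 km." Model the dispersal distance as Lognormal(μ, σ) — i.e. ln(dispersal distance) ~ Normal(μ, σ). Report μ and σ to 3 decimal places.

μ ≈ 3.638, σ ≈ 0.765

If T ~ Lognormal(μ,σ) then ln T ~ Normal(μ,σ), so the p-quantile of ln T is μ + z_p·σ.
ln(7.9) = 2.067 and ln(38) = 3.638; z_{0.02} = -2.054, z_{0.5} = 0.
σ = (3.638 − 2.067)/(0 − (-2.054)) = 0.765.
μ = 2.067 − (-2.054)·0.765 = 3.638.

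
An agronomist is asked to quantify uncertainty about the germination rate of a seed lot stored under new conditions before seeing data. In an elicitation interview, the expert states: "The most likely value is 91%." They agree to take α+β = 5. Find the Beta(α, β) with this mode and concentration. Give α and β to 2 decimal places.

α = 3.73, β = 1.27

For α,β > 1 the Beta mode is (α−1)/(α+β−2). With α+β = 5, the mode is (α−1)/3.
Set (α−1)/3 = 0.91 → α = 1 + 0.91·3 = 3.73.
β = 5 − α = 1.27.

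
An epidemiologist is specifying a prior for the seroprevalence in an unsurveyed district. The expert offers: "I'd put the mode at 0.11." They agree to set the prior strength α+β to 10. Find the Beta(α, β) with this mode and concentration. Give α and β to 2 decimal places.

For α,β > 1 the Beta mode is (α−1)/(α+β−2). With α+β = 10, the mode is (α−1)/8.
Set (α−1)/8 = 0.11 → α = 1 + 0.11·8 = 1.88.
β = 10 − α = 8.12.

α = 1.88, β = 8.12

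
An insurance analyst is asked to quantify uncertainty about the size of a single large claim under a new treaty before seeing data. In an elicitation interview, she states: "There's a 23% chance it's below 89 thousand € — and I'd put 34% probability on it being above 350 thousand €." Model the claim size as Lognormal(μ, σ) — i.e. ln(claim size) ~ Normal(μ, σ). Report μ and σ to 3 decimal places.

If T ~ Lognormal(μ,σ) then ln T ~ Normal(μ,σ), so the p-quantile of ln T is μ + z_p·σ.
ln(89) = 4.489 and ln(350) = 5.858; z_{0.23} = -0.7388, z_{0.66} = 0.4125.
σ = (5.858 − 4.489)/(0.4125 − (-0.7388)) = 1.189.
μ = 4.489 − (-0.7388)·1.189 = 5.367.

μ ≈ 5.367, σ ≈ 1.189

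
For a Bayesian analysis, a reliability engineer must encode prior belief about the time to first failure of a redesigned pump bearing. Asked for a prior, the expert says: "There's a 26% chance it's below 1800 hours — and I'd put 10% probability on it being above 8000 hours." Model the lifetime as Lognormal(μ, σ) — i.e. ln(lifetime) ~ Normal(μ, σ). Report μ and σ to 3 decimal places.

μ ≈ 7.994, σ ≈ 0.775

If T ~ Lognormal(μ,σ) then ln T ~ Normal(μ,σ), so the p-quantile of ln T is μ + z_p·σ.
ln(1800) = 7.496 and ln(8000) = 8.987; z_{0.26} = -0.6433, z_{0.9} = 1.282.
σ = (8.987 − 7.496)/(1.282 − (-0.6433)) = 0.775.
μ = 7.496 − (-0.6433)·0.775 = 7.994.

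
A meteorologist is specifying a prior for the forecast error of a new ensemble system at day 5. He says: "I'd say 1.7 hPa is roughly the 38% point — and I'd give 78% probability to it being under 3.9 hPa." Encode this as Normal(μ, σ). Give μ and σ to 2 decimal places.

μ = 2.32, σ = 2.04

The p-quantile of Normal(μ,σ) is μ + z_p·σ, with z_{0.38} = -0.3055 and z_{0.78} = 0.7722.
Eliminate σ: μ = (z₂·x₁ − z₁·x₂)/(z₂ − z₁) = (0.7722·1.7 − (-0.3055)·3.9)/1.078 = 2.32.
Then σ = (x₂ − x₁)/(z₂ − z₁) = (3.9 − 1.7)/1.078 = 2.04.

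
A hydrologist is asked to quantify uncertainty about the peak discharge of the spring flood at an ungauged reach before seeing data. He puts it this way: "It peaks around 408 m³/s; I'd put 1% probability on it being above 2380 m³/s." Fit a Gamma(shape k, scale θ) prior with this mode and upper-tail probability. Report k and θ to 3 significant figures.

k ≈ 2.2, θ ≈ 340

Gamma(k,θ) with k>1 has mode (k−1)θ, so θ = 408/(k−1).
Need P(X < 2380) = 0.99 with θ tied to k this way. Start at k = 2, θ = 408: P(X<2380) ≈ 0.980.
Too low — raise k to concentrate. Iterating converges to k ≈ 2.2.
Then θ = 408/(2.2−1) ≈ 340.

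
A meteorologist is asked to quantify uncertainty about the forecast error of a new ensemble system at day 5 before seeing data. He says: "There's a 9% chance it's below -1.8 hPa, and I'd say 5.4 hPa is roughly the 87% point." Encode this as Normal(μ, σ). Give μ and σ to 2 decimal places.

For Normal(μ,σ), the p-quantile is μ + z_p·σ. Here z_{0.09} = -1.341, z_{0.87} = 1.126.
So -1.8 = μ − 1.341σ and 5.4 = μ + 1.126σ.
Subtracting: σ = (5.4 − -1.8)/(1.126 − (-1.341)) = 2.92.
Then μ = -1.8 − (-1.341)·2.92 = 2.11.

μ = 2.11, σ = 2.92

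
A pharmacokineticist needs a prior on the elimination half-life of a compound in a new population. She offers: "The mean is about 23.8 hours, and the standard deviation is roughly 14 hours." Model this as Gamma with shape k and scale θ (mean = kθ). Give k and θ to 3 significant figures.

k ≈ 2.89, θ ≈ 8.24

For Gamma(k, scale θ): mean = kθ, variance = kθ², so CV = 1/√k.
CV = SD/mean = 14/23.8 = 0.5882, hence k = 1/CV² = 2.89.
Then θ = mean/k = 23.8/2.89 = 8.24.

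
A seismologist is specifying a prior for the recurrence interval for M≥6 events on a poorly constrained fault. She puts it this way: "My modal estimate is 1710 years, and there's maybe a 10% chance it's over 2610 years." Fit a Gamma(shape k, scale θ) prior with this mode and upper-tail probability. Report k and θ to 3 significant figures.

Gamma(k,θ) with k>1 has mode (k−1)θ, so θ = 1710/(k−1).
Need P(X < 2610) = 0.9 with θ tied to k this way. Start at k = 2, θ = 1710: P(X<2610) ≈ 0.451.
Too low — raise k to concentrate. Iterating converges to k ≈ 11.4.
Then θ = 1710/(11.4−1) ≈ 164.

k ≈ 11.4, θ ≈ 164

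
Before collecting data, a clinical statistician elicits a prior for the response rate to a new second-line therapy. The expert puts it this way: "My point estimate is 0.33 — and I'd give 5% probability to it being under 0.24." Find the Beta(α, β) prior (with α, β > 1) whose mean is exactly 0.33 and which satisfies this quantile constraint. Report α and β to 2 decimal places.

α ≈ 22.57, β ≈ 45.83

With mean 0.33 fixed, write α = 0.33s, β = 0.67s where s = α+β.
Need P(θ < 0.24) = 0.05 under Beta(0.33s, 0.67s). Normal approximation: (q−m)/√(m(1−m)/s) ≈ z_{0.05} = -1.64, so s ≈ 0.33·0.67·(-1.64)²/(0.24−0.33)² = 73.9.
At s = 73.9: P(θ<0.24) ≈ 0.043. Adjusting to match 0.05 gives s ≈ 68.40.
So α = 0.33·68.40 ≈ 22.57, β = 0.67·68.40 ≈ 45.83.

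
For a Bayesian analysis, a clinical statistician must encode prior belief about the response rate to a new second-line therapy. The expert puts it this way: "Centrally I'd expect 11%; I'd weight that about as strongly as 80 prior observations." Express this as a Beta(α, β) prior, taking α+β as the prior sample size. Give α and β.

Under the effective-sample-size interpretation, Beta(α, β) has prior mean α/(α+β) and prior sample size α+β.
So α+β = 80 and α/(α+β) = 0.11, giving α = 0.11·80 = 8.8 and β = 80 − 8.8 = 71.2.

α = 8.8, β = 71.2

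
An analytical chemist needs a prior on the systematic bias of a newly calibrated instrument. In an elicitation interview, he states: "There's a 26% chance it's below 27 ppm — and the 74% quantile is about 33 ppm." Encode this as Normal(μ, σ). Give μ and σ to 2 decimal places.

For Normal(μ,σ), the p-quantile is μ + z_p·σ. Here z_{0.26} = -0.6433, z_{0.74} = 0.6433.
So 27 = μ − 0.6433σ and 33 = μ + 0.6433σ.
Subtracting: σ = (33 − 27)/(0.6433 − (-0.6433)) = 4.66.
Then μ = 27 − (-0.6433)·4.66 = 30.00.

μ = 30.00, σ = 4.66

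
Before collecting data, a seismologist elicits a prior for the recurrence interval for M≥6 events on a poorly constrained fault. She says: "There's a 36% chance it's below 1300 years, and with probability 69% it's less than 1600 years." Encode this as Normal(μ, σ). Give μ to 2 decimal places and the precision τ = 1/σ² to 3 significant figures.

μ = 1425.88, τ = 8.11e-06

The p-quantile of Normal(μ,σ) is μ + z_p·σ, with z_{0.36} = -0.3585 and z_{0.69} = 0.4959.
Eliminate σ: μ = (z₂·x₁ − z₁·x₂)/(z₂ − z₁) = (0.4959·1300 − (-0.3585)·1600)/0.8543 = 1425.88.
Then σ = (x₂ − x₁)/(z₂ − z₁) = (1600 − 1300)/0.8543 = 351.16.
Precision τ = 1/σ² = 1/351.2² = 8.11e-06.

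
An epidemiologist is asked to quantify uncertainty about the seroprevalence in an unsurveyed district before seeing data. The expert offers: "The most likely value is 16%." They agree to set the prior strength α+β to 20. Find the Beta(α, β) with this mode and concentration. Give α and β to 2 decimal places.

α = 3.88, β = 16.12

For α,β > 1 the Beta mode is (α−1)/(α+β−2). With α+β = 20, the mode is (α−1)/18.
Set (α−1)/18 = 0.16 → α = 1 + 0.16·18 = 3.88.
β = 20 − α = 16.12.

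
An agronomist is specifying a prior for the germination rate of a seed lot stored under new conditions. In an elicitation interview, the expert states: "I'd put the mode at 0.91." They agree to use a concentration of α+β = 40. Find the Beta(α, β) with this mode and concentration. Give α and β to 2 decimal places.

α = 35.58, β = 4.42

For α,β > 1 the Beta mode is (α−1)/(α+β−2). With α+β = 40, the mode is (α−1)/38.
Set (α−1)/38 = 0.91 → α = 1 + 0.91·38 = 35.58.
β = 40 − α = 4.42.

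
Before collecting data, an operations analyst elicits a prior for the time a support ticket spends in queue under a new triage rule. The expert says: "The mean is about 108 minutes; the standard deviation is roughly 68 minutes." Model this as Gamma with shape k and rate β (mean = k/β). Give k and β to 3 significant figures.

k ≈ 2.52, β ≈ 0.0234

For Gamma(k, rate β): mean = k/β, variance = k/β², so CV = 1/√k.
CV = SD/mean = 68/108 = 0.6296, hence k = 1/CV² = 2.52.
Then β = k/mean = 2.52/108 = 0.0234.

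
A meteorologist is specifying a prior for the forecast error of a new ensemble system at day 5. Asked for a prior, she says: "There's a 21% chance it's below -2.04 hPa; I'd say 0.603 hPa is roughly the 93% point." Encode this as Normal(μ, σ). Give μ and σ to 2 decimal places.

μ = -1.11, σ = 1.16

For Normal(μ,σ), the p-quantile is μ + z_p·σ. Here z_{0.21} = -0.8064, z_{0.93} = 1.476.
So -2.04 = μ − 0.8064σ and 0.603 = μ + 1.476σ.
Subtracting: σ = (0.603 − -2.04)/(1.476 − (-0.8064)) = 1.16.
Then μ = -2.04 − (-0.8064)·1.16 = -1.11.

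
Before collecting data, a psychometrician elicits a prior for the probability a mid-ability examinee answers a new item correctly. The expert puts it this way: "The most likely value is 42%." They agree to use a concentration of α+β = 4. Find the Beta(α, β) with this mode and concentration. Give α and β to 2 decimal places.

α = 1.84, β = 2.16

For α,β > 1 the Beta mode is (α−1)/(α+β−2). With α+β = 4, the mode is (α−1)/2.
Set (α−1)/2 = 0.42 → α = 1 + 0.42·2 = 1.84.
β = 4 − α = 2.16.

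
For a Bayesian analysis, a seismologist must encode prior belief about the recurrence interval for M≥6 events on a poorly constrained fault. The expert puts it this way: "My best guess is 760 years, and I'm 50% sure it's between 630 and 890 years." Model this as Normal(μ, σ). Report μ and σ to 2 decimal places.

A symmetric 50% interval runs μ ± z·σ with z = 0.6745.
Half-width = 130, so σ = 130/0.6745 = 192.74.
μ is the stated best guess, 760.00.

μ = 760.00, σ = 192.74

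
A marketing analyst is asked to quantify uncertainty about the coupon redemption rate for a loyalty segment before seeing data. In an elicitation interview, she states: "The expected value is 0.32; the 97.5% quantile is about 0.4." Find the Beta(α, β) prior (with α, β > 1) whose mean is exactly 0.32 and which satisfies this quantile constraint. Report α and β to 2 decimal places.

α ≈ 44.02, β ≈ 93.54

With mean 0.32 fixed, write α = 0.32s, β = 0.68s where s = α+β.
Need P(θ < 0.4) = 0.975 under Beta(0.32s, 0.68s). Normal approximation: (q−m)/√(m(1−m)/s) ≈ z_{0.975} = 1.96, so s ≈ 0.32·0.68·(1.96)²/(0.4−0.32)² = 130.6.
At s = 130.6: P(θ<0.4) ≈ 0.972. Adjusting to match 0.975 gives s ≈ 137.56.
So α = 0.32·137.56 ≈ 44.02, β = 0.68·137.56 ≈ 93.54.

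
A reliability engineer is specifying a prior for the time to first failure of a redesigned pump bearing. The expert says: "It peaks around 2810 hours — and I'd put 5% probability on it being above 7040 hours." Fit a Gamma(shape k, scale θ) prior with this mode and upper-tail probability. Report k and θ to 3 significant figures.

Gamma(k,θ) with k>1 has mode (k−1)θ, so θ = 2810/(k−1).
Need P(X < 7040) = 0.95 with θ tied to k this way. Start at k = 2, θ = 2810: P(X<7040) ≈ 0.714.
Too low — raise k to concentrate. Iterating converges to k ≈ 4.22.
Then θ = 2810/(4.22−1) ≈ 873.

k ≈ 4.22, θ ≈ 873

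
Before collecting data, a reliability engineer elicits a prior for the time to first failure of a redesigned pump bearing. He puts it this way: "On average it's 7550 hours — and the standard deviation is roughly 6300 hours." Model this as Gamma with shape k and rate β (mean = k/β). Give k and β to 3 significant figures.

k ≈ 1.44, β ≈ 0.00019

For Gamma(k, rate β): mean = k/β, variance = k/β², so CV = 1/√k.
CV = SD/mean = 6300/7550 = 0.8344, hence k = 1/CV² = 1.44.
Then β = k/mean = 1.44/7550 = 0.00019.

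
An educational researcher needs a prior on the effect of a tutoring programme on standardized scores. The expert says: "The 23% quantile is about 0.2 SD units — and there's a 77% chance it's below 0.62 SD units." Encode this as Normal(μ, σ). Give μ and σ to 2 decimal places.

The p-quantile of Normal(μ,σ) is μ + z_p·σ, with z_{0.23} = -0.7388 and z_{0.77} = 0.7388.
Eliminate σ: μ = (z₂·x₁ − z₁·x₂)/(z₂ − z₁) = (0.7388·0.2 − (-0.7388)·0.62)/1.478 = 0.41.
Then σ = (x₂ − x₁)/(z₂ − z₁) = (0.62 − 0.2)/1.478 = 0.28.

μ = 0.41, σ = 0.28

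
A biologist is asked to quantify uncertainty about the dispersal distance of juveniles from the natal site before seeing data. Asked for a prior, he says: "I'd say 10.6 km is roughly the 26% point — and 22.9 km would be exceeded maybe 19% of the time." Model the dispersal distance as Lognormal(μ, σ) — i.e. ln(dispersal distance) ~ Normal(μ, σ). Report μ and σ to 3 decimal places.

If T ~ Lognormal(μ,σ) then ln T ~ Normal(μ,σ), so the p-quantile of ln T is μ + z_p·σ.
ln(10.6) = 2.361 and ln(22.9) = 3.131; z_{0.26} = -0.6433, z_{0.81} = 0.8779.
σ = (3.131 − 2.361)/(0.8779 − (-0.6433)) = 0.506.
μ = 2.361 − (-0.6433)·0.506 = 2.687.

μ ≈ 2.687, σ ≈ 0.506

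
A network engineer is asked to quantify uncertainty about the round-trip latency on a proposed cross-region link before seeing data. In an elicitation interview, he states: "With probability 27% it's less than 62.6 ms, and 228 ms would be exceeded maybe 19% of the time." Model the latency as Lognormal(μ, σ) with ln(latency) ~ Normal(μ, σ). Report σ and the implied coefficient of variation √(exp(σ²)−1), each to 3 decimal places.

If T ~ Lognormal(μ,σ) then ln T ~ Normal(μ,σ), so the p-quantile of ln T is μ + z_p·σ.
ln(62.6) = 4.137 and ln(228) = 5.429; z_{0.27} = -0.6128, z_{0.81} = 0.8779.
σ = (5.429 − 4.137)/(0.8779 − (-0.6128)) = 0.867.
μ = 4.137 − (-0.6128)·0.867 = 4.668.
CV = √(exp(σ²)−1) = √(exp(0.7518)−1) = 1.059.

σ ≈ 0.867, CV ≈ 1.059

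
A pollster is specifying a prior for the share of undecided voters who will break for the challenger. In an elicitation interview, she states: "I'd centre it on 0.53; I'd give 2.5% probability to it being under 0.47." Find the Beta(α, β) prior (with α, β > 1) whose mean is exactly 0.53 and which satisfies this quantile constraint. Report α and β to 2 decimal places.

With mean 0.53 fixed, write α = 0.53s, β = 0.47s where s = α+β.
Need P(θ < 0.47) = 0.025 under Beta(0.53s, 0.47s). Normal approximation: (q−m)/√(m(1−m)/s) ≈ z_{0.025} = -1.96, so s ≈ 0.53·0.47·(-1.96)²/(0.47−0.53)² = 265.8.
At s = 265.8: P(θ<0.47) ≈ 0.025. Adjusting to match 0.025 gives s ≈ 266.28.
So α = 0.53·266.28 ≈ 141.13, β = 0.47·266.28 ≈ 125.15.

α ≈ 141.13, β ≈ 125.15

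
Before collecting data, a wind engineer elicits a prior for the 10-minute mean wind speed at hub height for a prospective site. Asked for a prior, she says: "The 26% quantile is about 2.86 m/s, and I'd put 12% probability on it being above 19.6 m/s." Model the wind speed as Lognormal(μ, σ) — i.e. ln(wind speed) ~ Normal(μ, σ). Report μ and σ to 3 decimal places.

If T ~ Lognormal(μ,σ) then ln T ~ Normal(μ,σ), so the p-quantile of ln T is μ + z_p·σ.
ln(2.86) = 1.051 and ln(19.6) = 2.976; z_{0.26} = -0.6433, z_{0.88} = 1.175.
σ = (2.976 − 1.051)/(1.175 − (-0.6433)) = 1.059.
μ = 1.051 − (-0.6433)·1.059 = 1.732.

μ ≈ 1.732, σ ≈ 1.059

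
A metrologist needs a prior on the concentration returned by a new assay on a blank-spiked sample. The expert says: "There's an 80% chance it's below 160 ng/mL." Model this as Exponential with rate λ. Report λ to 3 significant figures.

P(T < 160.0) = 1 − e^(−λ·160.0) = 0.8, so λ = −ln(1−0.8)/160.0 = −ln(0.2)/160.0 = 0.0101.

λ ≈ 0.0101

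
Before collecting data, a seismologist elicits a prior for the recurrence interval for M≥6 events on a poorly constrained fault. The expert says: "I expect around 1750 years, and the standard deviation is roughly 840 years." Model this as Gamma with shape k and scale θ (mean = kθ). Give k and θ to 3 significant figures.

k ≈ 4.34, θ ≈ 403

For Gamma(k, scale θ): mean = kθ, variance = kθ², so CV = 1/√k.
CV = SD/mean = 840/1750 = 0.48, hence k = 1/CV² = 4.34.
Then θ = mean/k = 1750/4.34 = 403.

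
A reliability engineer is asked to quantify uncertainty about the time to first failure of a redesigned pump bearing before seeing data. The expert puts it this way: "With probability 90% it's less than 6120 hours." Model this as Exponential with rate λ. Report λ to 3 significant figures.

P(T < 6120.0) = 1 − e^(−λ·6120.0) = 0.9, so λ = −ln(1−0.9)/6120.0 = −ln(0.1)/6120.0 = 0.000376.

λ ≈ 0.000376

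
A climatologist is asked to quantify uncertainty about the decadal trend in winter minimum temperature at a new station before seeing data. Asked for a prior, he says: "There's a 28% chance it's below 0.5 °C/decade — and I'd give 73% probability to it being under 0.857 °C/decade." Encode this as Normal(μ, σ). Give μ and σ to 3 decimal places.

μ = 0.674, σ = 0.299

For Normal(μ,σ), the p-quantile is μ + z_p·σ. Here z_{0.28} = -0.5828, z_{0.73} = 0.6128.
So 0.5 = μ − 0.5828σ and 0.857 = μ + 0.6128σ.
Subtracting: σ = (0.857 − 0.5)/(0.6128 − (-0.5828)) = 0.299.
Then μ = 0.5 − (-0.5828)·0.299 = 0.674.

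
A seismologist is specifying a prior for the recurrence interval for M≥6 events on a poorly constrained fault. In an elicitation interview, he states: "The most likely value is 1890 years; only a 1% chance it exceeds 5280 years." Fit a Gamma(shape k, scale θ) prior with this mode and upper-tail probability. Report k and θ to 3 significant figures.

Gamma(k,θ) with k>1 has mode (k−1)θ, so θ = 1890/(k−1).
Need P(X < 5280) = 0.99 with θ tied to k this way. Start at k = 2, θ = 1890: P(X<5280) ≈ 0.768.
Too low — raise k to concentrate. Iterating converges to k ≈ 5.34.
Then θ = 1890/(5.34−1) ≈ 436.

k ≈ 5.34, θ ≈ 436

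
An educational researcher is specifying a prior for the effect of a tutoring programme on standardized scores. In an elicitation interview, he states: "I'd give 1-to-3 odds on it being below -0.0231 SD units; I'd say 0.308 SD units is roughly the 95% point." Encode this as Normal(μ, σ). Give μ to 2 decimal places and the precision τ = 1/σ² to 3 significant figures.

For Normal(μ,σ), the p-quantile is μ + z_p·σ. Here z_{0.25} = -0.6745, z_{0.95} = 1.645.
So -0.0231 = μ − 0.6745σ and 0.308 = μ + 1.645σ.
Subtracting: σ = (0.308 − -0.0231)/(1.645 − (-0.6745)) = 0.14.
Then μ = -0.0231 − (-0.6745)·0.14 = 0.07.
Precision τ = 1/σ² = 1/0.1428² = 49.1.

μ = 0.07, τ = 49.1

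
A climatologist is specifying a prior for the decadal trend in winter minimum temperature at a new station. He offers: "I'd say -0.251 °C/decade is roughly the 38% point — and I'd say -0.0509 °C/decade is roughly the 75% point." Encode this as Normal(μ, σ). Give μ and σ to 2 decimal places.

μ = -0.19, σ = 0.20

For Normal(μ,σ), the p-quantile is μ + z_p·σ. Here z_{0.38} = -0.3055, z_{0.75} = 0.6745.
So -0.251 = μ − 0.3055σ and -0.0509 = μ + 0.6745σ.
Subtracting: σ = (-0.0509 − -0.251)/(0.6745 − (-0.3055)) = 0.20.
Then μ = -0.251 − (-0.3055)·0.20 = -0.19.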